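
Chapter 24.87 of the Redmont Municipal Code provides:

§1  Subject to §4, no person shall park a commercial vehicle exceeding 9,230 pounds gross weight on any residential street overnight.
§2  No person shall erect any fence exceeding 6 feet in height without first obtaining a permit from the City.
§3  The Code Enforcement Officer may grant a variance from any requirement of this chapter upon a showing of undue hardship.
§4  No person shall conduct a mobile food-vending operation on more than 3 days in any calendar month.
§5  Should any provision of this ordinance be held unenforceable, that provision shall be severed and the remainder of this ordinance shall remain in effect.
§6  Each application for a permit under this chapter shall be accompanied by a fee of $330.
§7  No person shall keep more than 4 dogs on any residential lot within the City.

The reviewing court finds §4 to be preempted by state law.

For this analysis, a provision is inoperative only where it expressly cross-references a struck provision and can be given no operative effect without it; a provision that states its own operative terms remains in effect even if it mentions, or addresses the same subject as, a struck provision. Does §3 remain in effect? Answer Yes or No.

§4 is struck. Although §1 refers to §4, its operative terms do not depend on §4, so it remains in effect. Nothing else in the ordinance is defined by reference to §4. §5 is a severability clause and preserves every provision that can still be given independent effect. The provisions still in force are §1, §2, §3, §5, §6, and §7. §3 is among the surviving provisions, so the answer is yes.

Yes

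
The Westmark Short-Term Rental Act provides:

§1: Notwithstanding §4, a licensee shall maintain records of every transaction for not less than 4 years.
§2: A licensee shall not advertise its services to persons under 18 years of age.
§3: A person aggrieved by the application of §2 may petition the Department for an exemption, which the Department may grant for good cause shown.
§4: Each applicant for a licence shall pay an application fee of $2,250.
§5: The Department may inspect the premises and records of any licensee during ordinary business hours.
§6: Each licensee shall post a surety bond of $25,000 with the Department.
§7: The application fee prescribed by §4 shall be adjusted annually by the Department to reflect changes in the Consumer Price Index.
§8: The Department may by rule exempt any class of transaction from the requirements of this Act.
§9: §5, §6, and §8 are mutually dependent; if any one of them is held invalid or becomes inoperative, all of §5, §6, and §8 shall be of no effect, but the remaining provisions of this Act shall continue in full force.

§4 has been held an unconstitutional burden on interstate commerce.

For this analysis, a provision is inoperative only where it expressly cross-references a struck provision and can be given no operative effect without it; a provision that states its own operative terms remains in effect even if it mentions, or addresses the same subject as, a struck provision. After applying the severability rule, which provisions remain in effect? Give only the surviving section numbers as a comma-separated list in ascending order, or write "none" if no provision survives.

§4 is struck. §7 has no operative effect of its own apart from §4 and is therefore inoperative. §1 mentions §4 but its own obligation stands independently of §4, so §1 is not affected. §9 ties §5, §6, and §8 together, but none of those is affected here; the remaining provisions continue in force under §9. The provisions still in force are §1, §2, §3, §5, §6, §8, and §9.

1, 2, 3, 5, 6, 8, 9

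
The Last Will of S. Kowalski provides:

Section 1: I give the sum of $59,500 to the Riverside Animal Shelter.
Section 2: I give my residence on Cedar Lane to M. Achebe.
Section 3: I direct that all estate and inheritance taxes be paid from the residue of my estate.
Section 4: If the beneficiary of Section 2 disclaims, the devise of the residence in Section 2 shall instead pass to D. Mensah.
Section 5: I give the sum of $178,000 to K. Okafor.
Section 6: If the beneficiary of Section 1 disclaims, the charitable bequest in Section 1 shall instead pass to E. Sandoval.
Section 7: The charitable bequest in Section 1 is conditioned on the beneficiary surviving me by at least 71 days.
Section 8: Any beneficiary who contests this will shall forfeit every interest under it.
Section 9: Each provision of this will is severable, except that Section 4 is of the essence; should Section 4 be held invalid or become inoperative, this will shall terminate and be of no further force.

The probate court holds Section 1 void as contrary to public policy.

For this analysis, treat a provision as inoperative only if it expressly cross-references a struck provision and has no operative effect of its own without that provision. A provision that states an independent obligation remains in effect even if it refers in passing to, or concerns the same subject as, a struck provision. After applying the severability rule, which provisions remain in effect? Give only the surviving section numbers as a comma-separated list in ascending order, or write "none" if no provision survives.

2, 3, 4, 5, 8, 9

Section 1 is struck. Section 6 operates only by reference to Section 1, so it falls with Section 1. Section 7 merely fixes the survivorship condition on Section 1; with Section 1 gone it has nothing to operate on and falls away. Section 9 makes Section 4 an essential term, but Section 4 is unaffected, so the severability proviso in Section 9 preserves the remaining provisions. That leaves Section 2, Section 3, Section 4, Section 5, Section 8, and Section 9 in effect.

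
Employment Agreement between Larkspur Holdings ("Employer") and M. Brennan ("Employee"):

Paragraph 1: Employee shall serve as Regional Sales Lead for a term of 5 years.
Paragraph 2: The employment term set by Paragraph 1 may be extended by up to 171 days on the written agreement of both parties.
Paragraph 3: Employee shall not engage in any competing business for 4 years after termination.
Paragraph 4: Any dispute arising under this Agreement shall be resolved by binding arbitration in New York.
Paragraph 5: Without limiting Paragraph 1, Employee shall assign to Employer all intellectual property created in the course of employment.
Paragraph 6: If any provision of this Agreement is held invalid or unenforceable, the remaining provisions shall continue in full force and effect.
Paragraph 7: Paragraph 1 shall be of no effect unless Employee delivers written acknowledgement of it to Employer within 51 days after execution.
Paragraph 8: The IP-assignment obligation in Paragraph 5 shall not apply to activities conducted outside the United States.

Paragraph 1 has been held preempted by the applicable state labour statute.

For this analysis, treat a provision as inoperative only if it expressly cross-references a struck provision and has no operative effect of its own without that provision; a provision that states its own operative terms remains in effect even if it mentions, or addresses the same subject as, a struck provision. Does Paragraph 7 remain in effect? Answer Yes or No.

No

Paragraph 1 is struck. The whole of Paragraph 2 is the extension of the employment term, defined by reference to Paragraph 1, so Paragraph 2 cannot stand once Paragraph 1 is removed. Paragraph 7 operates only by reference to Paragraph 1, so it falls with Paragraph 1. Although Paragraph 5 refers to Paragraph 1, its operative terms do not depend on Paragraph 1, so it remains in effect. Under the severability clause in Paragraph 6, the remaining provisions continue in force. That leaves Paragraph 3, Paragraph 4, Paragraph 5, Paragraph 6, and Paragraph 8 in effect. Paragraph 7 is among the inoperative provisions, so the answer is no.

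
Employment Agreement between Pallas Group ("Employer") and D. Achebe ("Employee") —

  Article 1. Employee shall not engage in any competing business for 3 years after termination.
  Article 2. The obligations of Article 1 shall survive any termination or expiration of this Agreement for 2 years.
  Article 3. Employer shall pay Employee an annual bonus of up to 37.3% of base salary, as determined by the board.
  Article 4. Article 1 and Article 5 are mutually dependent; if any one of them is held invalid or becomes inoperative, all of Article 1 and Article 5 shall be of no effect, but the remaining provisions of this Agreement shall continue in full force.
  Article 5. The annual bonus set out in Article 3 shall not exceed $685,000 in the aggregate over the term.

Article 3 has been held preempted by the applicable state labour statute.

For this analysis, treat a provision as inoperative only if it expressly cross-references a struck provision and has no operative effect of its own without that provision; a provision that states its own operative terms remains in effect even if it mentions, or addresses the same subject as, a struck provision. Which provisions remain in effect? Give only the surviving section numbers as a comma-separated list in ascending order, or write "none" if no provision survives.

4

Article 3 is struck. Article 5 operates only by reference to Article 3, so it falls with Article 3. Article 4 declares Article 1 and Article 5 mutually dependent; since one of them has fallen, all of them are of no effect. That brings down Article 1 as well. Article 2 in turn depends solely on a provision now struck and likewise falls. The remainder continues in force under Article 4. Only Article 4 remains in effect.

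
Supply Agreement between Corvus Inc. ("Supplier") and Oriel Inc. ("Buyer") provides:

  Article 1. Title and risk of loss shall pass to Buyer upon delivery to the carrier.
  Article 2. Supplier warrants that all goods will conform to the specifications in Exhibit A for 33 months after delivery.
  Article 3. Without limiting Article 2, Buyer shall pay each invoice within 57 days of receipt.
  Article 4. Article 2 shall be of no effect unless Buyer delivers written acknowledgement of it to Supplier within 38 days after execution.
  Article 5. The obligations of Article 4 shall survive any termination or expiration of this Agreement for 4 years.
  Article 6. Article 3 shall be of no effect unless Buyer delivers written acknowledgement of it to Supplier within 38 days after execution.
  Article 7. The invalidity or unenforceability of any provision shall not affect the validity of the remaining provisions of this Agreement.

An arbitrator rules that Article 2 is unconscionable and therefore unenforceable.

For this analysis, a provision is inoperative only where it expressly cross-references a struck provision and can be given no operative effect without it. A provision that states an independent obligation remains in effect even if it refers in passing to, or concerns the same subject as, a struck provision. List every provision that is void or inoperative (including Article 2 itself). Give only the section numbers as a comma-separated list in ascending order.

Article 2 is struck. The only function of Article 4 is the acknowledgement condition for Article 2, so it cannot stand once Article 2 is removed. Article 5 operates only by reference to Article 4, so it falls with Article 4. Article 3 mentions Article 2 but its own obligation stands independently of Article 2, so Article 3 is not affected. Under the severability clause in Article 7, the remaining provisions continue in force. Article 1, Article 3, Article 6, and Article 7 remain in effect.

2, 4, 5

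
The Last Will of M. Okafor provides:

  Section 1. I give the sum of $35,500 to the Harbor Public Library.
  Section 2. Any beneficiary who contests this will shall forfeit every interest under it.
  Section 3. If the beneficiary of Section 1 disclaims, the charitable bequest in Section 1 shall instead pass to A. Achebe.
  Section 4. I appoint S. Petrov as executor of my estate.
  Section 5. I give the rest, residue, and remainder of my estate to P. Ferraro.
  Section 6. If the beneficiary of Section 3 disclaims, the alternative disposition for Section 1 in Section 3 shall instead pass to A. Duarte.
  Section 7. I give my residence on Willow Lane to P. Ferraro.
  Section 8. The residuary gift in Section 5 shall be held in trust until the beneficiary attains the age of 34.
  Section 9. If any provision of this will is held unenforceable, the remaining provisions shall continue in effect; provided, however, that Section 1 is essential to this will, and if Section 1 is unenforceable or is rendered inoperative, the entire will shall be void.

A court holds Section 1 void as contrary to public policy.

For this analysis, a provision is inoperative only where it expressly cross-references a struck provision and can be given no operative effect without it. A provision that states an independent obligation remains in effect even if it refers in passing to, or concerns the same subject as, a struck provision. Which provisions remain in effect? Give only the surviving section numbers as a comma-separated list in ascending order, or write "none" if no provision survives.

Section 1 is struck. Section 3 merely fixes the alternative disposition for Section 1; with Section 1 gone it has nothing to operate on and falls away. The only function of Section 6 is the alternative disposition for Section 3, so it cannot stand once Section 3 is removed. Section 9 makes Section 1 an essential term, and Section 1 is the provision held invalid; under Section 9, the entire will is therefore void. No provision of the will survives.

none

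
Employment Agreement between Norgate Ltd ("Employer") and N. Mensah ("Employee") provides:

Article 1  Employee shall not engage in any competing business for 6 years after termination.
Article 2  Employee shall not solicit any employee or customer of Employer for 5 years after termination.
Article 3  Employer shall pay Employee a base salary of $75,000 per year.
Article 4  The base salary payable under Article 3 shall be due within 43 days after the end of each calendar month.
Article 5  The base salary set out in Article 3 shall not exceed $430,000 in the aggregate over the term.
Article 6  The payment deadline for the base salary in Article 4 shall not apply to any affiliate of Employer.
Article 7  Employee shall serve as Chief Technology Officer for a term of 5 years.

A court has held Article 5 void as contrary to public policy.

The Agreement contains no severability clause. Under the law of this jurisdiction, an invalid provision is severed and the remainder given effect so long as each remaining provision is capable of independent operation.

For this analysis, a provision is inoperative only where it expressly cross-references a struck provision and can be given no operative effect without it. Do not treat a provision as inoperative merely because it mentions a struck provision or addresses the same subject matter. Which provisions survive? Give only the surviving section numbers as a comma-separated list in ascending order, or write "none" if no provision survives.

Article 5 is struck. No other provision's operative terms depend on Article 5. With no severability clause, the stated default rule severs what cannot stand and enforces each remaining provision that can operate on its own. That leaves Article 1, Article 2, Article 3, Article 4, Article 6, and Article 7 in effect.

1, 2, 3, 4, 6, 7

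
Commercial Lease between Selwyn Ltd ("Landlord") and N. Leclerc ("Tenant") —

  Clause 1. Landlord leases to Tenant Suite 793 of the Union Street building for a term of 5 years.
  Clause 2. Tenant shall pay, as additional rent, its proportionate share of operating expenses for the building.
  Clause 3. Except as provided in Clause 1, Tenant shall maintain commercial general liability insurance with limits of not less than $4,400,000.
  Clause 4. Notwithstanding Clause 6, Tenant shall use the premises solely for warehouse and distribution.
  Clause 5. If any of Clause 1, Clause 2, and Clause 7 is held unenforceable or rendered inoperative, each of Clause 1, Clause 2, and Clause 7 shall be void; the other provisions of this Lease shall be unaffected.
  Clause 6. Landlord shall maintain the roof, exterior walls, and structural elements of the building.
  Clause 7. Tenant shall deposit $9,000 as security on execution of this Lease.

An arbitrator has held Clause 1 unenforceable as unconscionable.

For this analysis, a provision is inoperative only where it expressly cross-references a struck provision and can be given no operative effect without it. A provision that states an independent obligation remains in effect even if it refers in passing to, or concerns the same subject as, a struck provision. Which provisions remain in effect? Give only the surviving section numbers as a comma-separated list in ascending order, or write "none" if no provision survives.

3, 4, 5, 6

Clause 1 is struck. Although Clause 3 refers to Clause 1, its operative terms do not depend on Clause 1, so it remains in effect. Nothing else in the Lease is defined by reference to Clause 1. Clause 5 declares Clause 1, Clause 2, and Clause 7 mutually dependent; since one of them has fallen, all of them are of no effect. That brings down Clause 2 and Clause 7 as well. The remainder continues in force under Clause 5. That leaves Clause 3, Clause 4, Clause 5, and Clause 6 in effect.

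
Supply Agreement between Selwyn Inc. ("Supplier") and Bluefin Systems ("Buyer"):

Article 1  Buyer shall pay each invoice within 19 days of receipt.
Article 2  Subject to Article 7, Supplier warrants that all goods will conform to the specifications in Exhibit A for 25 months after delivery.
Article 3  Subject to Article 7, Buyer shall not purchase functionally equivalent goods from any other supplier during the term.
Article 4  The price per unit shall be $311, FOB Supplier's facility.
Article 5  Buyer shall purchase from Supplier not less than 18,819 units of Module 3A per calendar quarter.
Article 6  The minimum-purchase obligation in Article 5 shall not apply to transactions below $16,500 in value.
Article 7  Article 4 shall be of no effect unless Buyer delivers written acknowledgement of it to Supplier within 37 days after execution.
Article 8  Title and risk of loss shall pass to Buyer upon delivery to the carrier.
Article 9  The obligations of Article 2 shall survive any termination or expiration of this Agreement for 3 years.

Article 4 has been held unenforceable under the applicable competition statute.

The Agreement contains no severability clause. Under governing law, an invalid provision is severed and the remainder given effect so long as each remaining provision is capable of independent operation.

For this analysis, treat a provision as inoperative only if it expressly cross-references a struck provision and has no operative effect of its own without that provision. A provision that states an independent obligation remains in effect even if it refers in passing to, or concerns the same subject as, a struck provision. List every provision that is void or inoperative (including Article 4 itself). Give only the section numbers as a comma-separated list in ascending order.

4, 7

Article 4 is struck. Article 7 merely fixes the acknowledgement condition for Article 4; with Article 4 gone it has nothing to operate on and falls away. Article 2 mentions Article 7 but its own obligation stands independently of Article 7, so Article 2 is not affected. Although Article 3 refers to Article 7, its operative terms do not depend on Article 7, so it remains in effect. Under the stated default rule, only provisions that cannot operate independently fall away; the rest are enforced. The provisions still in force are Article 1, Article 2, Article 3, Article 5, Article 6, Article 8, and Article 9.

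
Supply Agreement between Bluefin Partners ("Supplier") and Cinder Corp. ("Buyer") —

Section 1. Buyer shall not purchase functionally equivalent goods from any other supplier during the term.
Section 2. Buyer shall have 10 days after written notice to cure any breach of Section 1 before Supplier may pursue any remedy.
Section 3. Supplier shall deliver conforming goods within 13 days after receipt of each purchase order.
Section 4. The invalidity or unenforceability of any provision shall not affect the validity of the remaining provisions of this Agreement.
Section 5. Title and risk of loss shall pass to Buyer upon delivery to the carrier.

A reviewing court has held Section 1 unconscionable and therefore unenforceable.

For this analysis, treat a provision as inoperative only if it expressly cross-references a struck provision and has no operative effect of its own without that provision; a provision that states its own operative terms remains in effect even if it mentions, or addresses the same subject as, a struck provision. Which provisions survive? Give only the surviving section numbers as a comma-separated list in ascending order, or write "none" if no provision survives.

Section 1 is struck. Section 2 operates only by reference to Section 1, so it falls with Section 1. Section 4 is a severability clause and preserves every provision that can still be given independent effect. The provisions still in force are Section 3, Section 4, and Section 5.

3, 4, 5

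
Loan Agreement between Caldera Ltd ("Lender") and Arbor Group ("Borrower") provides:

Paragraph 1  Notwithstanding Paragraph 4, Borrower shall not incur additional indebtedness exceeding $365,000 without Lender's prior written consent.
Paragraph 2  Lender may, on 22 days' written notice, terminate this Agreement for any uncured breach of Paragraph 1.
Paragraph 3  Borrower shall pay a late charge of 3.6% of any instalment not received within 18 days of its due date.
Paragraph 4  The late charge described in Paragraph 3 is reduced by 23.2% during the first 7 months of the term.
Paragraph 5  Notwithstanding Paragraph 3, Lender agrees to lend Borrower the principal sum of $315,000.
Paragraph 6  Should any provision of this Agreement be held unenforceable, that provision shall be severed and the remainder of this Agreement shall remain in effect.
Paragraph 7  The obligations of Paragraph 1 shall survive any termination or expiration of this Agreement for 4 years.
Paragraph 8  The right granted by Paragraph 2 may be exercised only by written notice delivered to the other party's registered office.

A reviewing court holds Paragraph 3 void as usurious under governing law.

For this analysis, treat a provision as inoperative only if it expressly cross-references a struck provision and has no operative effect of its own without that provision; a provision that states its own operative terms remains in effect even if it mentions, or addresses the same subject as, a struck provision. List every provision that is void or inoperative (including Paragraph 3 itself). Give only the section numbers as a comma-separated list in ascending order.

Paragraph 3 is struck. Paragraph 4 has no operative effect of its own apart from Paragraph 3 and is therefore inoperative. Paragraph 1 mentions Paragraph 4 but its own obligation stands independently of Paragraph 4, so Paragraph 1 is not affected. Although Paragraph 5 refers to Paragraph 3, its operative terms do not depend on Paragraph 3, so it remains in effect. Under the severability clause in Paragraph 6, the remaining provisions continue in force. That leaves Paragraph 1, Paragraph 2, Paragraph 5, Paragraph 6, Paragraph 7, and Paragraph 8 in effect.

3, 4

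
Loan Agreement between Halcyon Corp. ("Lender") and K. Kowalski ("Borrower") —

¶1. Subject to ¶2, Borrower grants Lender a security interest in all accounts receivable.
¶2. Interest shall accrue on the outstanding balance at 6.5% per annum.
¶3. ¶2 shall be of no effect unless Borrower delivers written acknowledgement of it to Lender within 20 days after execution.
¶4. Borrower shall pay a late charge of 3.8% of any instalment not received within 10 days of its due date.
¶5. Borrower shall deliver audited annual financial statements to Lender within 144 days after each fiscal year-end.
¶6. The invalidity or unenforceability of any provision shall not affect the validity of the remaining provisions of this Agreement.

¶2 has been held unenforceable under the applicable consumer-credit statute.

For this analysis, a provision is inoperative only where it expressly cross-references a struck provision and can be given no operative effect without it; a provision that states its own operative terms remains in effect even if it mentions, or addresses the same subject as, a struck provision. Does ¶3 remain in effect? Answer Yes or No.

¶2 is struck. ¶3 operates only by reference to ¶2, so it falls with ¶2. Although ¶1 refers to ¶2, its operative terms do not depend on ¶2, so it remains in effect. Under the severability clause in ¶6, the remaining provisions continue in force. The provisions still in force are ¶1, ¶4, ¶5, and ¶6. ¶3 is among the inoperative provisions, so the answer is no.

No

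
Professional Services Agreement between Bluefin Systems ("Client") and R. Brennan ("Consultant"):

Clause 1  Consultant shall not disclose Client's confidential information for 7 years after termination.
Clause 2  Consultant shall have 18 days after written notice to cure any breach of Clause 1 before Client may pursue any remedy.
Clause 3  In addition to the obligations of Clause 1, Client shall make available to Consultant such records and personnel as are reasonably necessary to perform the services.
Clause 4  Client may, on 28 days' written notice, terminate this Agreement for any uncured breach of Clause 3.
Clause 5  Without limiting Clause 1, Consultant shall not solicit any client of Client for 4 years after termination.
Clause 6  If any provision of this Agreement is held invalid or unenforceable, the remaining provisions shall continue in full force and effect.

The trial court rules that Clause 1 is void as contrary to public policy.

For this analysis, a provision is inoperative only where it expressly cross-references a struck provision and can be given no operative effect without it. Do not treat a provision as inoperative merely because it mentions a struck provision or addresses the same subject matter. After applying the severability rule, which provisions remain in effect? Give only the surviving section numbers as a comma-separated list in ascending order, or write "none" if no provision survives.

Clause 1 is struck. The only function of Clause 2 is the cure period for breach of Clause 1, so it cannot stand once Clause 1 is removed. Clause 5 mentions Clause 1 but its own obligation stands independently of Clause 1, so Clause 5 is not affected. Clause 3 mentions Clause 1 but its own obligation stands independently of Clause 1, so Clause 3 is not affected. Clause 6 is a severability clause and preserves every provision that can still be given independent effect. The provisions still in force are Clause 3, Clause 4, Clause 5, and Clause 6.

3, 4, 5, 6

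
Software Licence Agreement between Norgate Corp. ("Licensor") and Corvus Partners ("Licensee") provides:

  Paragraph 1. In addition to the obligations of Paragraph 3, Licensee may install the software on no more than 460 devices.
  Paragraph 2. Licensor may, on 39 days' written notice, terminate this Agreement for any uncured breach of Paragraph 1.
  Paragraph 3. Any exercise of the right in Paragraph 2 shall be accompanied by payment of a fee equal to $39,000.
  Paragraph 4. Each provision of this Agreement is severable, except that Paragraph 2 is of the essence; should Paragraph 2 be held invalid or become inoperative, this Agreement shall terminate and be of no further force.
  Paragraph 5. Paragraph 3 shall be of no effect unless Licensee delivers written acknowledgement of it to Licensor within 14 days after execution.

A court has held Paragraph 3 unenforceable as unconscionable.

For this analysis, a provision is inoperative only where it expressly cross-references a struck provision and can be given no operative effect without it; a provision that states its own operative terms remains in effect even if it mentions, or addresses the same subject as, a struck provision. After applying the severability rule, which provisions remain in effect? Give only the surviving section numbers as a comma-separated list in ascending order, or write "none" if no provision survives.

Paragraph 3 is struck. The only function of Paragraph 5 is the acknowledgement condition for Paragraph 3, so it cannot stand once Paragraph 3 is removed. Although Paragraph 1 refers to Paragraph 3, its operative terms do not depend on Paragraph 3, so it remains in effect. Paragraph 4 makes Paragraph 2 an essential term, but Paragraph 2 is unaffected, so the severability proviso in Paragraph 4 preserves the remaining provisions. That leaves Paragraph 1, Paragraph 2, and Paragraph 4 in effect.

1, 2, 4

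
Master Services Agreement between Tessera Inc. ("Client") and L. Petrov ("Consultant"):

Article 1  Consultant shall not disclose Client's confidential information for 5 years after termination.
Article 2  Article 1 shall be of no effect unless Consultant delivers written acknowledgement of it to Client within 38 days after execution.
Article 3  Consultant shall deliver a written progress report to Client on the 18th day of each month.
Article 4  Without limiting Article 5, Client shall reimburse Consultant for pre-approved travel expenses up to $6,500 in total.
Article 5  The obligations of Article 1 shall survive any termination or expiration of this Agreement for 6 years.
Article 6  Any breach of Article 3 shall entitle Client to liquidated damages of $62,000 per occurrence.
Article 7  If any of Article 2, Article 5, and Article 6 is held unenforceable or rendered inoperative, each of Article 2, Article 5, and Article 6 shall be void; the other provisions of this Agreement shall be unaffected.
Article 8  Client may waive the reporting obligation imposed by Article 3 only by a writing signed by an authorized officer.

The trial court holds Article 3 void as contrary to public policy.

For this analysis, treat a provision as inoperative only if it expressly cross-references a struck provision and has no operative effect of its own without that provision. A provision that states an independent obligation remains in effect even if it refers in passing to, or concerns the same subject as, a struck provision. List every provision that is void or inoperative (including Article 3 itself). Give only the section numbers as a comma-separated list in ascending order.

2, 3, 5, 6, 8

Article 3 is struck. Article 6 operates only by reference to Article 3, so it falls with Article 3. The only function of Article 8 is the waiver condition for Article 3, so it cannot stand once Article 3 is removed. Although Article 4 refers to Article 5, its operative terms do not depend on Article 5, so it remains in effect. Article 7 declares Article 2, Article 5, and Article 6 mutually dependent; since one of them has fallen, all of them are of no effect. That brings down Article 2 and Article 5 as well. The remainder continues in force under Article 7. Article 1, Article 4, and Article 7 remain in effect.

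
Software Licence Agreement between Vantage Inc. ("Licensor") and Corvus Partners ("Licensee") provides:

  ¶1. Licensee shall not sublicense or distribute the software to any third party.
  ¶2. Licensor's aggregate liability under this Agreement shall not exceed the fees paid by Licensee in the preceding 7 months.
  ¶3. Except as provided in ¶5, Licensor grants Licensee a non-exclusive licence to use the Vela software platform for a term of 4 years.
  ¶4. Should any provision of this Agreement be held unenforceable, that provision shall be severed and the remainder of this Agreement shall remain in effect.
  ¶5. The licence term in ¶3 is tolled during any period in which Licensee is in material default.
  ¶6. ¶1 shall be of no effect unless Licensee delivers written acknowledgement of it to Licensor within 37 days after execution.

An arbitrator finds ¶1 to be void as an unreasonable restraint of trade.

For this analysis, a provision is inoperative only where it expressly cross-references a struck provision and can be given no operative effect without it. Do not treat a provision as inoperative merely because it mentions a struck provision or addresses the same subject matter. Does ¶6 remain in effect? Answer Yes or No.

No

¶1 is struck. ¶6 operates only by reference to ¶1, so it falls with ¶1. ¶4 is a severability clause and preserves every provision that can still be given independent effect. That leaves ¶2, ¶3, ¶4, and ¶5 in effect. ¶6 is among the inoperative provisions, so the answer is no.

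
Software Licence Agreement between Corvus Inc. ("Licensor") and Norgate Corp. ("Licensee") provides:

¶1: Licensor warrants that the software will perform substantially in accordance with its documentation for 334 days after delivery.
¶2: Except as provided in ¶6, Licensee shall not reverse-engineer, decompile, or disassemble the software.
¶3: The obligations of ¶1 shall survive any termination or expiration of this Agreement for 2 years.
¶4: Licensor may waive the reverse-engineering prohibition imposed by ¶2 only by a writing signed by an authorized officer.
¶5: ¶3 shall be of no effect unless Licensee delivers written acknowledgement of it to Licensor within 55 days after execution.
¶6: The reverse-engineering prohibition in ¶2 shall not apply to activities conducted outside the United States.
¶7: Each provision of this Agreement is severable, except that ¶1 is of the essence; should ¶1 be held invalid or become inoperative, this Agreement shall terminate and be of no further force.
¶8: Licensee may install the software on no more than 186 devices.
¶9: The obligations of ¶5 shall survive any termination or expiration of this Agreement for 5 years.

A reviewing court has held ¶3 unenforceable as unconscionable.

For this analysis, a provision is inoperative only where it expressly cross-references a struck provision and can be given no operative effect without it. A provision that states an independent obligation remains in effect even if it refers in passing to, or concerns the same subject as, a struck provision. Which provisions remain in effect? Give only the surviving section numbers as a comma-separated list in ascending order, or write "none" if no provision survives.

1, 2, 4, 6, 7, 8

¶3 is struck. The only function of ¶5 is the acknowledgement condition for ¶3, so it cannot stand once ¶3 is removed. The only function of ¶9 is the survival period for ¶5, so it cannot stand once ¶5 is removed. ¶7 makes ¶1 an essential term, but ¶1 is unaffected, so the severability proviso in ¶7 preserves the remaining provisions. That leaves ¶1, ¶2, ¶4, ¶6, ¶7, and ¶8 in effect.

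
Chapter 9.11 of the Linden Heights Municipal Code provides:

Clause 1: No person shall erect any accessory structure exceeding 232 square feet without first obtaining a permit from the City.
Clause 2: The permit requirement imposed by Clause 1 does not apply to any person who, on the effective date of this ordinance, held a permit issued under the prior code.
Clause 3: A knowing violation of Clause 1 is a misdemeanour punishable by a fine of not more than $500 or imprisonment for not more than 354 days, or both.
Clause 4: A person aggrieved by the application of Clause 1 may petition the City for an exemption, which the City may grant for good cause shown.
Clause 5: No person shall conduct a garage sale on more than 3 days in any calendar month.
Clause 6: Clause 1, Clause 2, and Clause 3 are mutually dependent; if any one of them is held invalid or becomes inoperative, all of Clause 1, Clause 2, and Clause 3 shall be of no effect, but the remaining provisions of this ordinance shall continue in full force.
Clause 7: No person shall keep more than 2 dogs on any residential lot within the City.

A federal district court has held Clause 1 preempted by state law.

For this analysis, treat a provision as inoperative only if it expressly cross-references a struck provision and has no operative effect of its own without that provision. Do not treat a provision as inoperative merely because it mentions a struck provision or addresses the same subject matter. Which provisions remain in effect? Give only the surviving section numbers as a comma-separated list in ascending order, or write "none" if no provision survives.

Clause 1 is struck. Clause 2 operates only by reference to Clause 1, so it falls with Clause 1. Clause 3 has no operative effect of its own apart from Clause 1 and is therefore inoperative. Clause 4 operates only by reference to Clause 1, so it falls with Clause 1. Clause 6 declares Clause 1, Clause 2, and Clause 3 mutually dependent; since one of them has fallen, all of them are of no effect. The remainder continues in force under Clause 6. Clause 5, Clause 6, and Clause 7 remain in effect.

5, 6, 7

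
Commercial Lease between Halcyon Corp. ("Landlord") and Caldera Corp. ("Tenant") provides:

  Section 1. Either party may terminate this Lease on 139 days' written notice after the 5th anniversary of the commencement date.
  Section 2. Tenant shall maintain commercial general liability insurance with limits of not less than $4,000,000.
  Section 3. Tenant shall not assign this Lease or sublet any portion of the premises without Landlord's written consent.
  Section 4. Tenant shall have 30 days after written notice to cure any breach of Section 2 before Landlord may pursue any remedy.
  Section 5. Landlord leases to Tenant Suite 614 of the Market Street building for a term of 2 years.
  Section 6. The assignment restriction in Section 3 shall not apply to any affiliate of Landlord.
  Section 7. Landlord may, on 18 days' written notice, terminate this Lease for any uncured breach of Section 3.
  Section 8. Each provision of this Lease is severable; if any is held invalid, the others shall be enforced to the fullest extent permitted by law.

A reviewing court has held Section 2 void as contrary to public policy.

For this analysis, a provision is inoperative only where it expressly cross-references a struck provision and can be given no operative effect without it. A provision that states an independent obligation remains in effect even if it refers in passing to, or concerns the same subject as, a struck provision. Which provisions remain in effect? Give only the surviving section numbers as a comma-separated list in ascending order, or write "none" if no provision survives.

1, 3, 5, 6, 7, 8

Section 2 is struck. Section 4 operates only by reference to Section 2, so it falls with Section 2. Under the severability clause in Section 8, the remaining provisions continue in force. That leaves Section 1, Section 3, Section 5, Section 6, Section 7, and Section 8 in effect.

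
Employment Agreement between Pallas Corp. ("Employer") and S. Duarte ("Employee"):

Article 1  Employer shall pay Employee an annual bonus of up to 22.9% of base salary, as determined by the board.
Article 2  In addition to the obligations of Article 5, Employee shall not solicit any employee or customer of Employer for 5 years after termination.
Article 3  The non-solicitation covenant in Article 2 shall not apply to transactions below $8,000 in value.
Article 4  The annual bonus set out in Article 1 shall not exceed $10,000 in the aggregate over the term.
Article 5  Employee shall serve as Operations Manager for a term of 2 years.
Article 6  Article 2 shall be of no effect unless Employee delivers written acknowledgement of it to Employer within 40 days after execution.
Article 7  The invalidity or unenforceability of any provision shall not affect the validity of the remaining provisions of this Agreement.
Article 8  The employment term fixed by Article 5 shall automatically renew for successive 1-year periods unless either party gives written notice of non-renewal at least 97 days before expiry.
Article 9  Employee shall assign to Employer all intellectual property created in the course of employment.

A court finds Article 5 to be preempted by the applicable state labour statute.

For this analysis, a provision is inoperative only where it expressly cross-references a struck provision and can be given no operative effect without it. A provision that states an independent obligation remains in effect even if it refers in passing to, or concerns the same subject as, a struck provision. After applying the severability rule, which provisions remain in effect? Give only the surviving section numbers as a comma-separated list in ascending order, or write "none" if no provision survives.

Article 5 is struck. Article 8 operates only by reference to Article 5, so it falls with Article 5. Although Article 2 refers to Article 5, its operative terms do not depend on Article 5, so it remains in effect. Article 7 is a severability clause and preserves every provision that can still be given independent effect. Article 1, Article 2, Article 3, Article 4, Article 6, Article 7, and Article 9 remain in effect.

1, 2, 3, 4, 6, 7, 9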